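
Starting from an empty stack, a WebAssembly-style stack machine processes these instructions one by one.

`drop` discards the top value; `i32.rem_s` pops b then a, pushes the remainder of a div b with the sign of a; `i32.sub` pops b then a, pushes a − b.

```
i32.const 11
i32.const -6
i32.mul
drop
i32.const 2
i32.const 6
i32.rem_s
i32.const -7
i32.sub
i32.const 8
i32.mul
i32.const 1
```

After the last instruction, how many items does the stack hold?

2

i32.const 11 : 11
i32.const -6 : 11 -6
i32.mul      : -66
drop         : (empty)
i32.const 2  : 2
i32.const 6  : 2 6
i32.rem_s    : 2
i32.const -7 : 2 -7
i32.sub      : 9
i32.const 8  : 9 8
i32.mul      : 72
i32.const 1  : 72 1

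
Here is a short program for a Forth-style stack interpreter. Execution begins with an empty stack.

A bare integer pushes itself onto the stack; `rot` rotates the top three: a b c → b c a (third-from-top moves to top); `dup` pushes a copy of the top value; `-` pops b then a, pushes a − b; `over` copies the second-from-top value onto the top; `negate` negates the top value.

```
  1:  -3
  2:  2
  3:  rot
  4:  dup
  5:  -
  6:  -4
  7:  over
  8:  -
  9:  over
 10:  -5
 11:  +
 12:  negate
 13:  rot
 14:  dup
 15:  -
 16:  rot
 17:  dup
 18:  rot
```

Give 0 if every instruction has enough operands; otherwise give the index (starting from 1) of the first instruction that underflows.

-3 : [-3]
2  : [-3, 2]
rot  — needs 3 operands, stack has 2 → underflow

3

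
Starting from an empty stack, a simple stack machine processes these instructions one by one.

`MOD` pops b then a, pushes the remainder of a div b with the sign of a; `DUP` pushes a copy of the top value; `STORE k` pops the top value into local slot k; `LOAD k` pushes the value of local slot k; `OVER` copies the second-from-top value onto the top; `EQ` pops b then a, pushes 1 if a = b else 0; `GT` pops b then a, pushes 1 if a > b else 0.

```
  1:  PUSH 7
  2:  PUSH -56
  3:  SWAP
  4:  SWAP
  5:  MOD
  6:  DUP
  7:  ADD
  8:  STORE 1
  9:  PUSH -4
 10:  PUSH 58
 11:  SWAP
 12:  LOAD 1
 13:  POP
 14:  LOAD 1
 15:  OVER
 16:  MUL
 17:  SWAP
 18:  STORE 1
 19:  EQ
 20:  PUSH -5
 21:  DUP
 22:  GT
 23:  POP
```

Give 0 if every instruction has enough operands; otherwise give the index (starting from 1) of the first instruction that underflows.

0

PUSH 7   -> [7]
PUSH -56 -> [7, -56]
SWAP     -> [-56, 7]
SWAP     -> [7, -56]
MOD      -> [7]
DUP      -> [7, 7]
ADD      -> [14]
STORE 1  -> []
PUSH -4  -> [-4]
PUSH 58  -> [-4, 58]
SWAP     -> [58, -4]
LOAD 1   -> [58, -4, 14]
POP      -> [58, -4]
LOAD 1   -> [58, -4, 14]
OVER     -> [58, -4, 14, -4]
MUL      -> [58, -4, -56]
SWAP     -> [58, -56, -4]
STORE 1  -> [58, -56]
EQ       -> [0]
PUSH -5  -> [0, -5]
DUP      -> [0, -5, -5]
GT       -> [0, 0]
POP      -> [0]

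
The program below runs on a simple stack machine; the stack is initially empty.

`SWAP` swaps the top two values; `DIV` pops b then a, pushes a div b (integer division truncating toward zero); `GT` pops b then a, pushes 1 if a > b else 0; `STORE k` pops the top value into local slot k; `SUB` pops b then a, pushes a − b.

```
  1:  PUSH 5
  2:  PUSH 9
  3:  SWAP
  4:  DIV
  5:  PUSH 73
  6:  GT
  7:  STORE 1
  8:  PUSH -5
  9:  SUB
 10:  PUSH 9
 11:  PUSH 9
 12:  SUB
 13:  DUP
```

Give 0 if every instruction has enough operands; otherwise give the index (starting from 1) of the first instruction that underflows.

9

PUSH 5  : 5
PUSH 9  : 5 9
SWAP    : 9 5
DIV     : 1
PUSH 73 : 1 73
GT      : 0
STORE 1 : (empty)
PUSH -5 : -5
SUB  — needs 2 operands, stack has 1 → underflow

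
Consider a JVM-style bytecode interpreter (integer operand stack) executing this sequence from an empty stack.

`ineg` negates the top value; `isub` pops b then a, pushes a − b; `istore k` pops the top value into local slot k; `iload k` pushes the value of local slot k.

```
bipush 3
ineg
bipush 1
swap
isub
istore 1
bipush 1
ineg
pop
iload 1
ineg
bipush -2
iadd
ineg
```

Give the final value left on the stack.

bipush 3   3
ineg       -3
bipush 1   -3 1
swap       1 -3
isub       4
istore 1   (empty)
bipush 1   1
ineg       -1
pop        (empty)
iload 1    4
ineg       -4
bipush -2  -4 -2
iadd       -6
ineg       6

6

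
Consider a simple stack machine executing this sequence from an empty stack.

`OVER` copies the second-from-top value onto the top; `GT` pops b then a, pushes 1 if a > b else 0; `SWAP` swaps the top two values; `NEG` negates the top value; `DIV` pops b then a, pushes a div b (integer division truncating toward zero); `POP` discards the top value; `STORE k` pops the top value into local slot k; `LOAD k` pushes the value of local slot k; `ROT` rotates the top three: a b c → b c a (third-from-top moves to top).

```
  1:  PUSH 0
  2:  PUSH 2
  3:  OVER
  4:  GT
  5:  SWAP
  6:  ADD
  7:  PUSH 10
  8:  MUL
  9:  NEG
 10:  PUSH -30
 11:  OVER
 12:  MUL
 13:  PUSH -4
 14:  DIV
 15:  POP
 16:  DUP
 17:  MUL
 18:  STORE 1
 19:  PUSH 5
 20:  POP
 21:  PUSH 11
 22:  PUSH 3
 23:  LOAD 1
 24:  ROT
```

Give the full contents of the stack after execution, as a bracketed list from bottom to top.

[3, 100, 11]

PUSH 0   : [0]
PUSH 2   : [0, 2]
OVER     : [0, 2, 0]
GT       : [0, 1]
SWAP     : [1, 0]
ADD      : [1]
PUSH 10  : [1, 10]
MUL      : [10]
NEG      : [-10]
PUSH -30 : [-10, -30]
OVER     : [-10, -30, -10]
MUL      : [-10, 300]
PUSH -4  : [-10, 300, -4]
DIV      : [-10, -75]
POP      : [-10]
DUP      : [-10, -10]
MUL      : [100]
STORE 1  : []
PUSH 5   : [5]
POP      : []
PUSH 11  : [11]
PUSH 3   : [11, 3]
LOAD 1   : [11, 3, 100]
ROT      : [3, 100, 11]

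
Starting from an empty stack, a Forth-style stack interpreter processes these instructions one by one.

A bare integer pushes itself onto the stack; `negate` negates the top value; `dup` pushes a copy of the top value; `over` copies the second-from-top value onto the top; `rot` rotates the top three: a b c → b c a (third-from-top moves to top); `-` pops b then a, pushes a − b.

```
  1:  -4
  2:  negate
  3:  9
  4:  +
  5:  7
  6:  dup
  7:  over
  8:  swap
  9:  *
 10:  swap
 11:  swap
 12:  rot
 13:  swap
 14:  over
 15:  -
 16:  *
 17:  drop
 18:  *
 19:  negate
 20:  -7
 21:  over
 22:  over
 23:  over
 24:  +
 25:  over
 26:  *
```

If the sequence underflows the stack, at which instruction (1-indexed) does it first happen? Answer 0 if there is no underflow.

-4     : -4
negate : 4
9      : 4 9
+      : 13
7      : 13 7
dup    : 13 7 7
over   : 13 7 7 7
swap   : 13 7 7 7
*      : 13 7 49
swap   : 13 49 7
swap   : 13 7 49
rot    : 7 49 13
swap   : 7 13 49
over   : 7 13 49 13
-      : 7 13 36
*      : 7 468
drop   : 7
*  — needs 2 operands, stack has 1 → underflow

18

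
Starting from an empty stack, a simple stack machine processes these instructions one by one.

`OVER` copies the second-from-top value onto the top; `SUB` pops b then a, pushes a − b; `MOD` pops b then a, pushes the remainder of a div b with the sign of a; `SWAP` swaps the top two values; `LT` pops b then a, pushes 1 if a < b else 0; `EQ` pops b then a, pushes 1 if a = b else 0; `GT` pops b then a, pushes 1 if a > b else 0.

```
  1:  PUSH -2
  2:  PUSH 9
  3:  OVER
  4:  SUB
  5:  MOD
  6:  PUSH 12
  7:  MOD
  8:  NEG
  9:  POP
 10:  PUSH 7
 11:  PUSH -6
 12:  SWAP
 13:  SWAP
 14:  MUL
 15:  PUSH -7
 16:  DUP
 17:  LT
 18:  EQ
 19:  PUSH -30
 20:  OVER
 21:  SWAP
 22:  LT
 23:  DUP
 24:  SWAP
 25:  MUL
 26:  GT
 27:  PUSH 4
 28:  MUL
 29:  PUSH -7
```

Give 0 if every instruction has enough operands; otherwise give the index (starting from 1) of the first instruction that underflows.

PUSH -2   [-2]
PUSH 9    [-2, 9]
OVER      [-2, 9, -2]
SUB       [-2, 11]
MOD       [-2]
PUSH 12   [-2, 12]
MOD       [-2]
NEG       [2]
POP       []
PUSH 7    [7]
PUSH -6   [7, -6]
SWAP      [-6, 7]
SWAP      [7, -6]
MUL       [-42]
PUSH -7   [-42, -7]
DUP       [-42, -7, -7]
LT        [-42, 0]
EQ        [0]
PUSH -30  [0, -30]
OVER      [0, -30, 0]
SWAP      [0, 0, -30]
LT        [0, 0]
DUP       [0, 0, 0]
SWAP      [0, 0, 0]
MUL       [0, 0]
GT        [0]
PUSH 4    [0, 4]
MUL       [0]
PUSH -7   [0, -7]

0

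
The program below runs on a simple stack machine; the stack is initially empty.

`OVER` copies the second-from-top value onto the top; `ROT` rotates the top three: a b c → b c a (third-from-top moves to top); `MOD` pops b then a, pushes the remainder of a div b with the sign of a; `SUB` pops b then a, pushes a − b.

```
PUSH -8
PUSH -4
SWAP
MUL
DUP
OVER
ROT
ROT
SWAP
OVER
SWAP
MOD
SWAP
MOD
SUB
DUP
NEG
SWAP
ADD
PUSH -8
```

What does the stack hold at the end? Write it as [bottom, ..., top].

[0, -8]

PUSH -8  -8
PUSH -4  -8 -4
SWAP     -4 -8
MUL      32
DUP      32 32
OVER     32 32 32
ROT      32 32 32
ROT      32 32 32
SWAP     32 32 32
OVER     32 32 32 32
SWAP     32 32 32 32
MOD      32 32 0
SWAP     32 0 32
MOD      32 0
SUB      32
DUP      32 32
NEG      32 -32
SWAP     -32 32
ADD      0
PUSH -8  0 -8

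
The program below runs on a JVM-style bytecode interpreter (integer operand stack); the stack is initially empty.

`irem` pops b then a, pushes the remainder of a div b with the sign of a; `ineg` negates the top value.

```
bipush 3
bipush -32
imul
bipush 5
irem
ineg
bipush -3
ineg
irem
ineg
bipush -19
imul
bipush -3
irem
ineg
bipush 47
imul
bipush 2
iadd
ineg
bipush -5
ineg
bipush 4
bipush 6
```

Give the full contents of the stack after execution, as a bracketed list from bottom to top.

bipush 3    [3]
bipush -32  [3, -32]
imul        [-96]
bipush 5    [-96, 5]
irem        [-1]
ineg        [1]
bipush -3   [1, -3]
ineg        [1, 3]
irem        [1]
ineg        [-1]
bipush -19  [-1, -19]
imul        [19]
bipush -3   [19, -3]
irem        [1]
ineg        [-1]
bipush 47   [-1, 47]
imul        [-47]
bipush 2    [-47, 2]
iadd        [-45]
ineg        [45]
bipush -5   [45, -5]
ineg        [45, 5]
bipush 4    [45, 5, 4]
bipush 6    [45, 5, 4, 6]

[45, 5, 4, 6]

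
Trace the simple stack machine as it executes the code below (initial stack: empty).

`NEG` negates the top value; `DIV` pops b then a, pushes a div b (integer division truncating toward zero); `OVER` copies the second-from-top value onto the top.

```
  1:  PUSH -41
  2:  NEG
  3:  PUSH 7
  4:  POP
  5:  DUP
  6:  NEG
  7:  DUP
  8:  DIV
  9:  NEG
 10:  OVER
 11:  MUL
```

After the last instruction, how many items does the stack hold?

PUSH -41 → [-41]
NEG      → [41]
PUSH 7   → [41, 7]
POP      → [41]
DUP      → [41, 41]
NEG      → [41, -41]
DUP      → [41, -41, -41]
DIV      → [41, 1]
NEG      → [41, -1]
OVER     → [41, -1, 41]
MUL      → [41, -41]

2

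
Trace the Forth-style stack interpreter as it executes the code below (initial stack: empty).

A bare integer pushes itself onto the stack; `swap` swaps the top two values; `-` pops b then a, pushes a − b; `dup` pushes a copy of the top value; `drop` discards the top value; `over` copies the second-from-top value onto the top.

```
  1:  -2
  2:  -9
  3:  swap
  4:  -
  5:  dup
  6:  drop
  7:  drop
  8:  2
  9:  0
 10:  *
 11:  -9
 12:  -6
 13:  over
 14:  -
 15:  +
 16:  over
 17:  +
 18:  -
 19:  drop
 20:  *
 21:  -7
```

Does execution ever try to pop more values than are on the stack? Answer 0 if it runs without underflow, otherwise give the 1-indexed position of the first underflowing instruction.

-2   → [-2]
-9   → [-2, -9]
swap → [-9, -2]
-    → [-7]
dup  → [-7, -7]
drop → [-7]
drop → []
2    → [2]
0    → [2, 0]
*    → [0]
-9   → [0, -9]
-6   → [0, -9, -6]
over → [0, -9, -6, -9]
-    → [0, -9, 3]
+    → [0, -6]
over → [0, -6, 0]
+    → [0, -6]
-    → [6]
drop → []
*  — needs 2 operands, stack has 0 → underflow

20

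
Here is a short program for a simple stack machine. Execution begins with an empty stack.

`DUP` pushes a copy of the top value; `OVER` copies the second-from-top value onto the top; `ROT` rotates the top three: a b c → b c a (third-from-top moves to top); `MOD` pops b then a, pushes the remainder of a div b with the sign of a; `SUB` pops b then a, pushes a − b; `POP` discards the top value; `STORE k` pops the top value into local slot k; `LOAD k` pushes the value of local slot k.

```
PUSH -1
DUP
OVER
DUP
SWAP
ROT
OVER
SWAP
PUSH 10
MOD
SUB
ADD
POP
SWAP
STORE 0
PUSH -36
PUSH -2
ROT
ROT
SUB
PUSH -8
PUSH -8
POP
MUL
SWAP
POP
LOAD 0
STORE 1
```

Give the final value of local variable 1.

PUSH -1  -> -1
DUP      -> -1 -1
OVER     -> -1 -1 -1
DUP      -> -1 -1 -1 -1
SWAP     -> -1 -1 -1 -1
ROT      -> -1 -1 -1 -1
OVER     -> -1 -1 -1 -1 -1
SWAP     -> -1 -1 -1 -1 -1
PUSH 10  -> -1 -1 -1 -1 -1 10
MOD      -> -1 -1 -1 -1 -1
SUB      -> -1 -1 -1 0
ADD      -> -1 -1 -1
POP      -> -1 -1
SWAP     -> -1 -1
STORE 0  -> -1
PUSH -36 -> -1 -36
PUSH -2  -> -1 -36 -2
ROT      -> -36 -2 -1
ROT      -> -2 -1 -36
SUB      -> -2 35
PUSH -8  -> -2 35 -8
PUSH -8  -> -2 35 -8 -8
POP      -> -2 35 -8
MUL      -> -2 -280
SWAP     -> -280 -2
POP      -> -280
LOAD 0   -> -280 -1
STORE 1  -> -280

-1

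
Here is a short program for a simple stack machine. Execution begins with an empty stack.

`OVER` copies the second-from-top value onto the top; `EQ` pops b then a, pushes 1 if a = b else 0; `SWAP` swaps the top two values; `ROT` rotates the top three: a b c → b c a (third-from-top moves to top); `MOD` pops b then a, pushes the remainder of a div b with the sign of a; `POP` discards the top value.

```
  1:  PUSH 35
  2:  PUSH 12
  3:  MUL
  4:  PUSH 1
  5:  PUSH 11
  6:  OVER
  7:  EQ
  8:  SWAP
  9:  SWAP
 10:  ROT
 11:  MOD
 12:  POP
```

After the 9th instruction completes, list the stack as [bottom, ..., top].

PUSH 35 → 35
PUSH 12 → 35 12
MUL     → 420
PUSH 1  → 420 1
PUSH 11 → 420 1 11
OVER    → 420 1 11 1
EQ      → 420 1 0
SWAP    → 420 0 1
SWAP    → 420 1 0

[420, 1, 0]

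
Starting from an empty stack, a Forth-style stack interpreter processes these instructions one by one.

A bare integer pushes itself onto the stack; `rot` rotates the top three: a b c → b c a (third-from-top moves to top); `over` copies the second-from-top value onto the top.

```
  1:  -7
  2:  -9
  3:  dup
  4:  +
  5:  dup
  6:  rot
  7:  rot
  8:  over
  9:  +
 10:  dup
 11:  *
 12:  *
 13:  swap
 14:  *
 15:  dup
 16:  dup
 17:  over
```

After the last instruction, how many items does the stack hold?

-7    -7
-9    -7 -9
dup   -7 -9 -9
+     -7 -18
dup   -7 -18 -18
rot   -18 -18 -7
rot   -18 -7 -18
over  -18 -7 -18 -7
+     -18 -7 -25
dup   -18 -7 -25 -25
*     -18 -7 625
*     -18 -4375
swap  -4375 -18
*     78750
dup   78750 78750
dup   78750 78750 78750
over  78750 78750 78750 78750

4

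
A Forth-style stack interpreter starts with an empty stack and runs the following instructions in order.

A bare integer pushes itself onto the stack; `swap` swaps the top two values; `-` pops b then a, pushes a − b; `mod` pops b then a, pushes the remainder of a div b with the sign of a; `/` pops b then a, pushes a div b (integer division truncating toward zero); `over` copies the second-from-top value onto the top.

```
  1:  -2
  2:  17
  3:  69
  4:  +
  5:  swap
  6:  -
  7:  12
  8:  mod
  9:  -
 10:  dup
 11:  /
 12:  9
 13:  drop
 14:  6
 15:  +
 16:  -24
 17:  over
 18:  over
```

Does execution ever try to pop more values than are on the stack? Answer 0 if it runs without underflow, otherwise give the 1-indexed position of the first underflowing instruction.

-2   : [-2]
17   : [-2, 17]
69   : [-2, 17, 69]
+    : [-2, 86]
swap : [86, -2]
-    : [88]
12   : [88, 12]
mod  : [4]
-  — needs 2 operands, stack has 1 → underflow

9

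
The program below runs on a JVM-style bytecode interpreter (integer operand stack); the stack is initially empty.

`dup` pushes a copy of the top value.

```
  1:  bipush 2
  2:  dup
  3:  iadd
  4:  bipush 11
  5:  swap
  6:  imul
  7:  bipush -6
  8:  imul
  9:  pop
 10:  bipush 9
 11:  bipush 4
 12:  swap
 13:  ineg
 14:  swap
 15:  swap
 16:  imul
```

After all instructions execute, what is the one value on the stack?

-36

bipush 2  → [2]
dup       → [2, 2]
iadd      → [4]
bipush 11 → [4, 11]
swap      → [11, 4]
imul      → [44]
bipush -6 → [44, -6]
imul      → [-264]
pop       → []
bipush 9  → [9]
bipush 4  → [9, 4]
swap      → [4, 9]
ineg      → [4, -9]
swap      → [-9, 4]
swap      → [4, -9]
imul      → [-36]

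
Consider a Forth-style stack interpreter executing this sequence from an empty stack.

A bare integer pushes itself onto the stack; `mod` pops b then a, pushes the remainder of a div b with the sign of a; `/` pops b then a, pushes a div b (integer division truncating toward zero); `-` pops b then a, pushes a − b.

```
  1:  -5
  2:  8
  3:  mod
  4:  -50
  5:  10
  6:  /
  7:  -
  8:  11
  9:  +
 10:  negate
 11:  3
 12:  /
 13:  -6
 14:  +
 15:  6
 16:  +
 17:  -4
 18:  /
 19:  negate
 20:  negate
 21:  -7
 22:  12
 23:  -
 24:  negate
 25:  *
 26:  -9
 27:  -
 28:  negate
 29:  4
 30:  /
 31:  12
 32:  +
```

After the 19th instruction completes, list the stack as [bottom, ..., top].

-5     → -5
8      → -5 8
mod    → -5
-50    → -5 -50
10     → -5 -50 10
/      → -5 -5
-      → 0
11     → 0 11
+      → 11
negate → -11
3      → -11 3
/      → -3
-6     → -3 -6
+      → -9
6      → -9 6
+      → -3
-4     → -3 -4
/      → 0
negate → 0

[0]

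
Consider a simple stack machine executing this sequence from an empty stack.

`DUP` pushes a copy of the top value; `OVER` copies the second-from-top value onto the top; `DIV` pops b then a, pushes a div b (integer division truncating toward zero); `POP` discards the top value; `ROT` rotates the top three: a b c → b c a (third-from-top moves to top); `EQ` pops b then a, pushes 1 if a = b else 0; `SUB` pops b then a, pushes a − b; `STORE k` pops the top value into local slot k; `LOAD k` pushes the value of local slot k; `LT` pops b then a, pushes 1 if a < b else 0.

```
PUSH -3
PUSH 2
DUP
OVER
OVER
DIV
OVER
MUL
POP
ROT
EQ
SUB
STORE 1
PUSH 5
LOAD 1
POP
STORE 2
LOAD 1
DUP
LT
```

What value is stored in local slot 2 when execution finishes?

5

PUSH -3 -> -3
PUSH 2  -> -3 2
DUP     -> -3 2 2
OVER    -> -3 2 2 2
OVER    -> -3 2 2 2 2
DIV     -> -3 2 2 1
OVER    -> -3 2 2 1 2
MUL     -> -3 2 2 2
POP     -> -3 2 2
ROT     -> 2 2 -3
EQ      -> 2 0
SUB     -> 2
STORE 1 -> (empty)
PUSH 5  -> 5
LOAD 1  -> 5 2
POP     -> 5
STORE 2 -> (empty)
LOAD 1  -> 2
DUP     -> 2 2
LT      -> 0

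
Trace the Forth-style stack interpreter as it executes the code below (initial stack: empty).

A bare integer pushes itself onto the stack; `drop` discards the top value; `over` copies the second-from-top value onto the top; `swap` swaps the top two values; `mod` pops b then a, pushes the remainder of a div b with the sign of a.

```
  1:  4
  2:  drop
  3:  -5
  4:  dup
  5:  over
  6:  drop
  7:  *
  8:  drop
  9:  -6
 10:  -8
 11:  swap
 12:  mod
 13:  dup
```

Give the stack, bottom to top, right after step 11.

4    : [4]
drop : []
-5   : [-5]
dup  : [-5, -5]
over : [-5, -5, -5]
drop : [-5, -5]
*    : [25]
drop : []
-6   : [-6]
-8   : [-6, -8]
swap : [-8, -6]

[-8, -6]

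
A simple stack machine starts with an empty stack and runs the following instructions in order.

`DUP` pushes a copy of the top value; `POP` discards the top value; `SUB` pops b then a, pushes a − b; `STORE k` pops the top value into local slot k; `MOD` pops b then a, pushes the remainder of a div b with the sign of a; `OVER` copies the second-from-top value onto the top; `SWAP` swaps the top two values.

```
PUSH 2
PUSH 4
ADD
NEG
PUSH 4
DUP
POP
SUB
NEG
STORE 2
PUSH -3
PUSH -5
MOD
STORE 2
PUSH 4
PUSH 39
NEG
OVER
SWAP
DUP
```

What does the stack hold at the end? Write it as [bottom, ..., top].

PUSH 2  -> [2]
PUSH 4  -> [2, 4]
ADD     -> [6]
NEG     -> [-6]
PUSH 4  -> [-6, 4]
DUP     -> [-6, 4, 4]
POP     -> [-6, 4]
SUB     -> [-10]
NEG     -> [10]
STORE 2 -> []
PUSH -3 -> [-3]
PUSH -5 -> [-3, -5]
MOD     -> [-3]
STORE 2 -> []
PUSH 4  -> [4]
PUSH 39 -> [4, 39]
NEG     -> [4, -39]
OVER    -> [4, -39, 4]
SWAP    -> [4, 4, -39]
DUP     -> [4, 4, -39, -39]

[4, 4, -39, -39]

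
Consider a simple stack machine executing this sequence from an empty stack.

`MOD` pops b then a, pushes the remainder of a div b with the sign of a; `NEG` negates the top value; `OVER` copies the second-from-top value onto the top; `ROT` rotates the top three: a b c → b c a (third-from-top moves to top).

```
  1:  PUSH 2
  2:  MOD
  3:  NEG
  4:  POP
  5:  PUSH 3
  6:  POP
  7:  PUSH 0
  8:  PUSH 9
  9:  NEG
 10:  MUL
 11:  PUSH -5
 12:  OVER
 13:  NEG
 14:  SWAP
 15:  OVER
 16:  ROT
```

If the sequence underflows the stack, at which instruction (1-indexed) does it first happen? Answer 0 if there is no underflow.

PUSH 2 : [2]
MOD  — needs 2 operands, stack has 1 → underflow

2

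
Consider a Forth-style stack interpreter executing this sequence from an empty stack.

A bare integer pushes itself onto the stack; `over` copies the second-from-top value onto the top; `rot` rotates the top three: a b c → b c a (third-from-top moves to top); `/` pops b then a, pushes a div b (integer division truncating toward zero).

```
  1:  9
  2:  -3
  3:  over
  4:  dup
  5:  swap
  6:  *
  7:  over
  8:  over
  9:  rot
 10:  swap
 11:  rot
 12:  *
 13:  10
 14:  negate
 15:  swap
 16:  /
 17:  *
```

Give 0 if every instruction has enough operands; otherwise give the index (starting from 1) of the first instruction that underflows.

9      : [9]
-3     : [9, -3]
over   : [9, -3, 9]
dup    : [9, -3, 9, 9]
swap   : [9, -3, 9, 9]
*      : [9, -3, 81]
over   : [9, -3, 81, -3]
over   : [9, -3, 81, -3, 81]
rot    : [9, -3, -3, 81, 81]
swap   : [9, -3, -3, 81, 81]
rot    : [9, -3, 81, 81, -3]
*      : [9, -3, 81, -243]
10     : [9, -3, 81, -243, 10]
negate : [9, -3, 81, -243, -10]
swap   : [9, -3, 81, -10, -243]
/      : [9, -3, 81, 0]
*      : [9, -3, 0]

0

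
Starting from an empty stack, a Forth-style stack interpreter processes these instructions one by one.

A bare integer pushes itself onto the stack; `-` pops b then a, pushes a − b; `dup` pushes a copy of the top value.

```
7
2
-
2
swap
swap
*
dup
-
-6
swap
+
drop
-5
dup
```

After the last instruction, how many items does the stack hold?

2

7    → 7
2    → 7 2
-    → 5
2    → 5 2
swap → 2 5
swap → 5 2
*    → 10
dup  → 10 10
-    → 0
-6   → 0 -6
swap → -6 0
+    → -6
drop → (empty)
-5   → -5
dup  → -5 -5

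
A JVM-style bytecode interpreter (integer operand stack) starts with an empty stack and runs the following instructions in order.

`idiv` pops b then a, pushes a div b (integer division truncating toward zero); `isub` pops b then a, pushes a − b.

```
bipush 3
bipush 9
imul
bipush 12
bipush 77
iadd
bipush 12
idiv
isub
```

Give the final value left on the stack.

20

bipush 3  -> [3]
bipush 9  -> [3, 9]
imul      -> [27]
bipush 12 -> [27, 12]
bipush 77 -> [27, 12, 77]
iadd      -> [27, 89]
bipush 12 -> [27, 89, 12]
idiv      -> [27, 7]
isub      -> [20]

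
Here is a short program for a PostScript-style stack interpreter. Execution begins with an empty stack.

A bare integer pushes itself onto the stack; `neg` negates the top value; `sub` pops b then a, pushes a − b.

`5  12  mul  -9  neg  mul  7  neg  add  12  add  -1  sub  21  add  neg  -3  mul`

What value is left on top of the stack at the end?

5    [5]
12   [5, 12]
mul  [60]
-9   [60, -9]
neg  [60, 9]
mul  [540]
7    [540, 7]
neg  [540, -7]
add  [533]
12   [533, 12]
add  [545]
-1   [545, -1]
sub  [546]
21   [546, 21]
add  [567]
neg  [-567]
-3   [-567, -3]
mul  [1701]

1701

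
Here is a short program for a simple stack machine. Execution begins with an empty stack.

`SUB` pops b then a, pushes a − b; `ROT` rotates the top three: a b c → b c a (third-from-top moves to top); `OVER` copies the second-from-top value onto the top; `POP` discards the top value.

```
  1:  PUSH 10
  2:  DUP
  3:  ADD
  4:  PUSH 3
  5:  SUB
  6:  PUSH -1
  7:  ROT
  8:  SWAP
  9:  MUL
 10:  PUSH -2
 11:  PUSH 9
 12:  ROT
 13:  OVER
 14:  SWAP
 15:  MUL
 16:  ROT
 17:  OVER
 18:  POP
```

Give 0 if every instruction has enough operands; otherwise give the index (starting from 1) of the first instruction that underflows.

PUSH 10  [10]
DUP      [10, 10]
ADD      [20]
PUSH 3   [20, 3]
SUB      [17]
PUSH -1  [17, -1]
ROT  — needs 3 operands, stack has 2 → underflow

7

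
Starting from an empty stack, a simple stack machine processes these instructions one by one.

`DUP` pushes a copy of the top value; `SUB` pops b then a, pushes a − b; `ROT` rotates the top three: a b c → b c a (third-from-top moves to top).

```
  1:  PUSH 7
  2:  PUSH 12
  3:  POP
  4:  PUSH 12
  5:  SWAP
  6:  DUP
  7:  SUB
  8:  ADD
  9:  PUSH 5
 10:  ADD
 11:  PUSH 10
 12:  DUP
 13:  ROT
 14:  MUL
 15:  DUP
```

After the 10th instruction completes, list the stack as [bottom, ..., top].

PUSH 7  -> 7
PUSH 12 -> 7 12
POP     -> 7
PUSH 12 -> 7 12
SWAP    -> 12 7
DUP     -> 12 7 7
SUB     -> 12 0
ADD     -> 12
PUSH 5  -> 12 5
ADD     -> 17

[17]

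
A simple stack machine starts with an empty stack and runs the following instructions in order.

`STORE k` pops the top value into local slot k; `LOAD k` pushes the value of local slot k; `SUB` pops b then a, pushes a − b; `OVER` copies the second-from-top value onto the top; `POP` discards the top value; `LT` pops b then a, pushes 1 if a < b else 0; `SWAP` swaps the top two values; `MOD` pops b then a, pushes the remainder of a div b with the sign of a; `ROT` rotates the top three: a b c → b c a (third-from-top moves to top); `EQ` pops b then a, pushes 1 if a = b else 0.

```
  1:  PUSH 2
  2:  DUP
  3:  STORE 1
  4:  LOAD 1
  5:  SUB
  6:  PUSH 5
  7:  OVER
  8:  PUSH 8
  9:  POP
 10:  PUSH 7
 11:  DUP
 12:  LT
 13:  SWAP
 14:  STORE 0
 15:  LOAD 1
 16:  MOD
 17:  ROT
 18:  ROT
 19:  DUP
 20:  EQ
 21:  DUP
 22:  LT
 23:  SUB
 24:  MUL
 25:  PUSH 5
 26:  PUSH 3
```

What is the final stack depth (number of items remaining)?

PUSH 2  : [2]
DUP     : [2, 2]
STORE 1 : [2]
LOAD 1  : [2, 2]
SUB     : [0]
PUSH 5  : [0, 5]
OVER    : [0, 5, 0]
PUSH 8  : [0, 5, 0, 8]
POP     : [0, 5, 0]
PUSH 7  : [0, 5, 0, 7]
DUP     : [0, 5, 0, 7, 7]
LT      : [0, 5, 0, 0]
SWAP    : [0, 5, 0, 0]
STORE 0 : [0, 5, 0]
LOAD 1  : [0, 5, 0, 2]
MOD     : [0, 5, 0]
ROT     : [5, 0, 0]
ROT     : [0, 0, 5]
DUP     : [0, 0, 5, 5]
EQ      : [0, 0, 1]
DUP     : [0, 0, 1, 1]
LT      : [0, 0, 0]
SUB     : [0, 0]
MUL     : [0]
PUSH 5  : [0, 5]
PUSH 3  : [0, 5, 3]

3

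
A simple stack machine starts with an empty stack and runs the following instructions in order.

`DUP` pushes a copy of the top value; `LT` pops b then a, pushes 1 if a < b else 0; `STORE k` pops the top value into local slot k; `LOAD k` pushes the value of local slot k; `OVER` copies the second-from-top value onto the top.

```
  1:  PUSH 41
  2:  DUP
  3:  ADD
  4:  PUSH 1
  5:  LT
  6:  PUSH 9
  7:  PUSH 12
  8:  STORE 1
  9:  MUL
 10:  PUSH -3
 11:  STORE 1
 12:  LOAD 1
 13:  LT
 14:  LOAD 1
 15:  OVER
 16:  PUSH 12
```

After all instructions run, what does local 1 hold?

PUSH 41 -> 41
DUP     -> 41 41
ADD     -> 82
PUSH 1  -> 82 1
LT      -> 0
PUSH 9  -> 0 9
PUSH 12 -> 0 9 12
STORE 1 -> 0 9
MUL     -> 0
PUSH -3 -> 0 -3
STORE 1 -> 0
LOAD 1  -> 0 -3
LT      -> 0
LOAD 1  -> 0 -3
OVER    -> 0 -3 0
PUSH 12 -> 0 -3 0 12

-3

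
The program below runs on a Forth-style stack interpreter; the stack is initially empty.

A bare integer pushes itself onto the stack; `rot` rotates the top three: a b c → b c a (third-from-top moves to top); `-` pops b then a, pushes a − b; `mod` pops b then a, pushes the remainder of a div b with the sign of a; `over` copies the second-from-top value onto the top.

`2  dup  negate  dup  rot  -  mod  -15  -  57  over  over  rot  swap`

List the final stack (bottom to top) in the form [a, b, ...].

2      → 2
dup    → 2 2
negate → 2 -2
dup    → 2 -2 -2
rot    → -2 -2 2
-      → -2 -4
mod    → -2
-15    → -2 -15
-      → 13
57     → 13 57
over   → 13 57 13
over   → 13 57 13 57
rot    → 13 13 57 57
swap   → 13 13 57 57

[13, 13, 57, 57]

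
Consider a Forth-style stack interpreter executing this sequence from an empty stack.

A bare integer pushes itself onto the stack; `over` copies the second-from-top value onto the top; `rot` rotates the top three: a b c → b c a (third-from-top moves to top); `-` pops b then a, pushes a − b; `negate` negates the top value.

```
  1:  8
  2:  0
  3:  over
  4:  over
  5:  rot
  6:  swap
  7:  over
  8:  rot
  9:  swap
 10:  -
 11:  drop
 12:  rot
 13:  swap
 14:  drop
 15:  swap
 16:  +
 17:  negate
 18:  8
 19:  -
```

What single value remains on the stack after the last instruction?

-24

8      : [8]
0      : [8, 0]
over   : [8, 0, 8]
over   : [8, 0, 8, 0]
rot    : [8, 8, 0, 0]
swap   : [8, 8, 0, 0]
over   : [8, 8, 0, 0, 0]
rot    : [8, 8, 0, 0, 0]
swap   : [8, 8, 0, 0, 0]
-      : [8, 8, 0, 0]
drop   : [8, 8, 0]
rot    : [8, 0, 8]
swap   : [8, 8, 0]
drop   : [8, 8]
swap   : [8, 8]
+      : [16]
negate : [-16]
8      : [-16, 8]
-      : [-24]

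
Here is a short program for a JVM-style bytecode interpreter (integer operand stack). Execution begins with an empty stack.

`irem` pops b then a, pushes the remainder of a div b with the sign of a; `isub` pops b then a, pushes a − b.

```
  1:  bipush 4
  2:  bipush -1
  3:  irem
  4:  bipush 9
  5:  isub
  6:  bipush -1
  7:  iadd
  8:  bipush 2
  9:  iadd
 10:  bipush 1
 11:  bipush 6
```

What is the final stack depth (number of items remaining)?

3

bipush 4   4
bipush -1  4 -1
irem       0
bipush 9   0 9
isub       -9
bipush -1  -9 -1
iadd       -10
bipush 2   -10 2
iadd       -8
bipush 1   -8 1
bipush 6   -8 1 6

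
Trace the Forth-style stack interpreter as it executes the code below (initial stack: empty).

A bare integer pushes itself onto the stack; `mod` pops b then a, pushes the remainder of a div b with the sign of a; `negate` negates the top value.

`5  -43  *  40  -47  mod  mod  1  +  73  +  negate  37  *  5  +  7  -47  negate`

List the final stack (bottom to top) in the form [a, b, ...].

[-2178, 7, 47]

5      -> 5
-43    -> 5 -43
*      -> -215
40     -> -215 40
-47    -> -215 40 -47
mod    -> -215 40
mod    -> -15
1      -> -15 1
+      -> -14
73     -> -14 73
+      -> 59
negate -> -59
37     -> -59 37
*      -> -2183
5      -> -2183 5
+      -> -2178
7      -> -2178 7
-47    -> -2178 7 -47
negate -> -2178 7 47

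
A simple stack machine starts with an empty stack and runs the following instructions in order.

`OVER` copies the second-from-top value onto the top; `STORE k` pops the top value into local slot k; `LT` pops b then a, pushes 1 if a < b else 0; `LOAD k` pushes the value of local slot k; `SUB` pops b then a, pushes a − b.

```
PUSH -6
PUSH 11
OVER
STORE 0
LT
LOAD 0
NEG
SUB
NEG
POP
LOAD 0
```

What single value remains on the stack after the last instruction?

PUSH -6  [-6]
PUSH 11  [-6, 11]
OVER     [-6, 11, -6]
STORE 0  [-6, 11]
LT       [1]
LOAD 0   [1, -6]
NEG      [1, 6]
SUB      [-5]
NEG      [5]
POP      []
LOAD 0   [-6]

-6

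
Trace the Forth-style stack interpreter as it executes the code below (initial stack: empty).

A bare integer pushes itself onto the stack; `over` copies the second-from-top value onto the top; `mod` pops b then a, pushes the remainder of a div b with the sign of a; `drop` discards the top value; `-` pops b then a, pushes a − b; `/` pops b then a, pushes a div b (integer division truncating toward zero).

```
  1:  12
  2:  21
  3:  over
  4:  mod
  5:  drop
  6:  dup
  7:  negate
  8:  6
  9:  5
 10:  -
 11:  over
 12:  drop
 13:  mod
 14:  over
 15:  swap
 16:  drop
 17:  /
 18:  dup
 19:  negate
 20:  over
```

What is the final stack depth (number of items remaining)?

3

12     : [12]
21     : [12, 21]
over   : [12, 21, 12]
mod    : [12, 9]
drop   : [12]
dup    : [12, 12]
negate : [12, -12]
6      : [12, -12, 6]
5      : [12, -12, 6, 5]
-      : [12, -12, 1]
over   : [12, -12, 1, -12]
drop   : [12, -12, 1]
mod    : [12, 0]
over   : [12, 0, 12]
swap   : [12, 12, 0]
drop   : [12, 12]
/      : [1]
dup    : [1, 1]
negate : [1, -1]
over   : [1, -1, 1]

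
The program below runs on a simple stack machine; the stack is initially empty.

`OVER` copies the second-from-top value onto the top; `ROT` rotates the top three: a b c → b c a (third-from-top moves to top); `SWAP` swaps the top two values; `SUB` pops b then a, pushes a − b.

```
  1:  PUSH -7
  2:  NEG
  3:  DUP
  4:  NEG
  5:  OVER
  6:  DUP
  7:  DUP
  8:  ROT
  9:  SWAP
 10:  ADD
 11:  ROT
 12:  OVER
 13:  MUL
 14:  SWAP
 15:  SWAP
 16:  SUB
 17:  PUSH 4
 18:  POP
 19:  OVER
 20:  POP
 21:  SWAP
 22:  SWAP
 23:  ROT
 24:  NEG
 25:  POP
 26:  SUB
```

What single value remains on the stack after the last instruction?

-105

PUSH -7 : [-7]
NEG     : [7]
DUP     : [7, 7]
NEG     : [7, -7]
OVER    : [7, -7, 7]
DUP     : [7, -7, 7, 7]
DUP     : [7, -7, 7, 7, 7]
ROT     : [7, -7, 7, 7, 7]
SWAP    : [7, -7, 7, 7, 7]
ADD     : [7, -7, 7, 14]
ROT     : [7, 7, 14, -7]
OVER    : [7, 7, 14, -7, 14]
MUL     : [7, 7, 14, -98]
SWAP    : [7, 7, -98, 14]
SWAP    : [7, 7, 14, -98]
SUB     : [7, 7, 112]
PUSH 4  : [7, 7, 112, 4]
POP     : [7, 7, 112]
OVER    : [7, 7, 112, 7]
POP     : [7, 7, 112]
SWAP    : [7, 112, 7]
SWAP    : [7, 7, 112]
ROT     : [7, 112, 7]
NEG     : [7, 112, -7]
POP     : [7, 112]
SUB     : [-105]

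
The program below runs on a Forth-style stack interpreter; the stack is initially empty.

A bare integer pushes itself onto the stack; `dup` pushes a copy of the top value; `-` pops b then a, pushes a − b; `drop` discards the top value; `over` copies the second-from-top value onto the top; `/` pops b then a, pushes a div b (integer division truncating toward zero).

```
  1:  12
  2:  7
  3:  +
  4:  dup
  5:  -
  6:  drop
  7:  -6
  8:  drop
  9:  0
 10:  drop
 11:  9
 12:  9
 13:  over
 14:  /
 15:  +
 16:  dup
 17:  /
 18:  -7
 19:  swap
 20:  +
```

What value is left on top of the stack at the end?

-6

12   : 12
7    : 12 7
+    : 19
dup  : 19 19
-    : 0
drop : (empty)
-6   : -6
drop : (empty)
0    : 0
drop : (empty)
9    : 9
9    : 9 9
over : 9 9 9
/    : 9 1
+    : 10
dup  : 10 10
/    : 1
-7   : 1 -7
swap : -7 1
+    : -6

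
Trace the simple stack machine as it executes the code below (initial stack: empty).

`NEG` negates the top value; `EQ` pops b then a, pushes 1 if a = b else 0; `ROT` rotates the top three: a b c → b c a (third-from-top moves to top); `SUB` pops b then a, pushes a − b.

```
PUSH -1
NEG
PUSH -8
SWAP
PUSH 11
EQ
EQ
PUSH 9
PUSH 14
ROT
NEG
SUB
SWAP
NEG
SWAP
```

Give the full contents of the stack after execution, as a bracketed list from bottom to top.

[-9, 14]

PUSH -1 → [-1]
NEG     → [1]
PUSH -8 → [1, -8]
SWAP    → [-8, 1]
PUSH 11 → [-8, 1, 11]
EQ      → [-8, 0]
EQ      → [0]
PUSH 9  → [0, 9]
PUSH 14 → [0, 9, 14]
ROT     → [9, 14, 0]
NEG     → [9, 14, 0]
SUB     → [9, 14]
SWAP    → [14, 9]
NEG     → [14, -9]
SWAP    → [-9, 14]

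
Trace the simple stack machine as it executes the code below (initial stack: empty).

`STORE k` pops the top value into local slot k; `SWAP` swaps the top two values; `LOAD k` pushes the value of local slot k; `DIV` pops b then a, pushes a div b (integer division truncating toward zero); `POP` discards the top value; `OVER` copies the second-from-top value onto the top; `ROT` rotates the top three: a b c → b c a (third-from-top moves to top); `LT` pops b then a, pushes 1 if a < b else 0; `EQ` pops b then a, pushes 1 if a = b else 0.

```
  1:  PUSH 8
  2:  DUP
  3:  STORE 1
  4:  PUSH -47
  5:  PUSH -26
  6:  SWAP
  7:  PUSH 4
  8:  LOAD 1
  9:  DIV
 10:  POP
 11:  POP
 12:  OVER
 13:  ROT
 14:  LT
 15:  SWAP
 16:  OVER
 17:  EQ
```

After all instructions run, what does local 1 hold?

PUSH 8   -> [8]
DUP      -> [8, 8]
STORE 1  -> [8]
PUSH -47 -> [8, -47]
PUSH -26 -> [8, -47, -26]
SWAP     -> [8, -26, -47]
PUSH 4   -> [8, -26, -47, 4]
LOAD 1   -> [8, -26, -47, 4, 8]
DIV      -> [8, -26, -47, 0]
POP      -> [8, -26, -47]
POP      -> [8, -26]
OVER     -> [8, -26, 8]
ROT      -> [-26, 8, 8]
LT       -> [-26, 0]
SWAP     -> [0, -26]
OVER     -> [0, -26, 0]
EQ       -> [0, 0]

8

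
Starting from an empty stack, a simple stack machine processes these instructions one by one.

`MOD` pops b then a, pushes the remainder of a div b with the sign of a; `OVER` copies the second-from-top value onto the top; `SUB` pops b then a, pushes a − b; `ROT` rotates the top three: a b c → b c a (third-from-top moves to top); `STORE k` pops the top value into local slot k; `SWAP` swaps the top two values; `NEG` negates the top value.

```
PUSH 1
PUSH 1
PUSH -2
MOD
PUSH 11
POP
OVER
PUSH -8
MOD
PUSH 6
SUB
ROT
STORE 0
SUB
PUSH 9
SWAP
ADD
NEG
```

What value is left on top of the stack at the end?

-15

PUSH 1  -> 1
PUSH 1  -> 1 1
PUSH -2 -> 1 1 -2
MOD     -> 1 1
PUSH 11 -> 1 1 11
POP     -> 1 1
OVER    -> 1 1 1
PUSH -8 -> 1 1 1 -8
MOD     -> 1 1 1
PUSH 6  -> 1 1 1 6
SUB     -> 1 1 -5
ROT     -> 1 -5 1
STORE 0 -> 1 -5
SUB     -> 6
PUSH 9  -> 6 9
SWAP    -> 9 6
ADD     -> 15
NEG     -> -15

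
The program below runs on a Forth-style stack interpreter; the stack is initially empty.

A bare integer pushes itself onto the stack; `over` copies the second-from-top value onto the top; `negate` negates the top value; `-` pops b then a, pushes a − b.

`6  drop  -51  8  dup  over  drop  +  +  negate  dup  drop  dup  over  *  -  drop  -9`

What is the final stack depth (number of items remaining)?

1

6      -> 6
drop   -> (empty)
-51    -> -51
8      -> -51 8
dup    -> -51 8 8
over   -> -51 8 8 8
drop   -> -51 8 8
+      -> -51 16
+      -> -35
negate -> 35
dup    -> 35 35
drop   -> 35
dup    -> 35 35
over   -> 35 35 35
*      -> 35 1225
-      -> -1190
drop   -> (empty)
-9     -> -9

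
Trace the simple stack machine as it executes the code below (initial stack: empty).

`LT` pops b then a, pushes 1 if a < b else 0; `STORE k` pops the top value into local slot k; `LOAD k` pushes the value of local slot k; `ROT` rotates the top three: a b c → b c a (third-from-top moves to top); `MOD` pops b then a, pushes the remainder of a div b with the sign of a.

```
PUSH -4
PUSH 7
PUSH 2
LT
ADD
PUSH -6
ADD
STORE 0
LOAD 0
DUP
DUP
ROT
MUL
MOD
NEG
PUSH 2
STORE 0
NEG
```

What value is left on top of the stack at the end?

PUSH -4  -4
PUSH 7   -4 7
PUSH 2   -4 7 2
LT       -4 0
ADD      -4
PUSH -6  -4 -6
ADD      -10
STORE 0  (empty)
LOAD 0   -10
DUP      -10 -10
DUP      -10 -10 -10
ROT      -10 -10 -10
MUL      -10 100
MOD      -10
NEG      10
PUSH 2   10 2
STORE 0  10
NEG      -10

-10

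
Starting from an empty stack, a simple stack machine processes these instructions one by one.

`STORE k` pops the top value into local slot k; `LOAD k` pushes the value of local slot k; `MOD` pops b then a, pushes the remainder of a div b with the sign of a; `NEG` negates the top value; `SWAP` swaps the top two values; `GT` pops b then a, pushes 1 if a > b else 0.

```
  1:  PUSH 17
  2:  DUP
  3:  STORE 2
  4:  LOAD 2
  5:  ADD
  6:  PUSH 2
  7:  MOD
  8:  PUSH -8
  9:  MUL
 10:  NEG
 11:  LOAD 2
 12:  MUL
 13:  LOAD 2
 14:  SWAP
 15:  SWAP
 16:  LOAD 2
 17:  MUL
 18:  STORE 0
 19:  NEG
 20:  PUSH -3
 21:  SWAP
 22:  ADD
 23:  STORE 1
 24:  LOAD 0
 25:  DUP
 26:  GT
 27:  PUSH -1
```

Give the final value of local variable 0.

PUSH 17 : 17
DUP     : 17 17
STORE 2 : 17
LOAD 2  : 17 17
ADD     : 34
PUSH 2  : 34 2
MOD     : 0
PUSH -8 : 0 -8
MUL     : 0
NEG     : 0
LOAD 2  : 0 17
MUL     : 0
LOAD 2  : 0 17
SWAP    : 17 0
SWAP    : 0 17
LOAD 2  : 0 17 17
MUL     : 0 289
STORE 0 : 0
NEG     : 0
PUSH -3 : 0 -3
SWAP    : -3 0
ADD     : -3
STORE 1 : (empty)
LOAD 0  : 289
DUP     : 289 289
GT      : 0
PUSH -1 : 0 -1

289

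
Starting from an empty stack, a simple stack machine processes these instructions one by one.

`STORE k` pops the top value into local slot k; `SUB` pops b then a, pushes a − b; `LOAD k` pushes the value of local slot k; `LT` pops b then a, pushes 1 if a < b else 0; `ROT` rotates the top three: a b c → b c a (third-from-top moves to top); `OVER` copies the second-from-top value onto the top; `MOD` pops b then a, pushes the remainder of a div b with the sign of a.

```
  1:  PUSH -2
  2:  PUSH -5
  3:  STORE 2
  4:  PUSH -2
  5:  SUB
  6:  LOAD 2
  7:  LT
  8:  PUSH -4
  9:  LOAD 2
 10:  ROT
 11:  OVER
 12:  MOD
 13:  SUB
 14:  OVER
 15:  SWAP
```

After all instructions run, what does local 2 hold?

-5

PUSH -2 : -2
PUSH -5 : -2 -5
STORE 2 : -2
PUSH -2 : -2 -2
SUB     : 0
LOAD 2  : 0 -5
LT      : 0
PUSH -4 : 0 -4
LOAD 2  : 0 -4 -5
ROT     : -4 -5 0
OVER    : -4 -5 0 -5
MOD     : -4 -5 0
SUB     : -4 -5
OVER    : -4 -5 -4
SWAP    : -4 -4 -5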